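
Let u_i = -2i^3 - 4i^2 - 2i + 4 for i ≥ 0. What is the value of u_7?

u_7 = -2·7^3 - 4·7^2 - 2·7 + 4 = -892.

-892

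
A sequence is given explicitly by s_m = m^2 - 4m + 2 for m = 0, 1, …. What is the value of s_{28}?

s_{28} = 1·28^2 - 4·28 + 2 = 674.

674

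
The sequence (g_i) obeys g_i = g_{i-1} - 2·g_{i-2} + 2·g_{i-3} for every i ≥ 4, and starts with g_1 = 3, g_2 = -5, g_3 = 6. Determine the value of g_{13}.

-60

Step forward from the initial values:
g_4 = 22;  g_5 = 0;  g_6 = -32;  g_7 = 12;  g_8 = 76;  g_9 = -12;  g_{10} = -140;  g_{11} = 36;  g_{12} = 292;  g_{13} = -60.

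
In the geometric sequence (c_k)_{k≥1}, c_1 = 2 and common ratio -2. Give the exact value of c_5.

32

c_k = 2·(-2)^(k-1).
c_5 = 2·(-2)^4 = 32.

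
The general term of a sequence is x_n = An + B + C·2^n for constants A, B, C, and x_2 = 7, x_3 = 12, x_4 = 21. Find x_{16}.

At n = 2, 3, 4: 2A + B + 4C = 7; 3A + B + 8C = 12; 4A + B + 16C = 21.
Subtracting the first from the second: A + 4C = 5.
Subtracting the second from the third: A + 8C = 9.
Solving: C = 1, A = 1, then B = 1.
Therefore x_{16} = 16 + 1 + 1·65536 = 65553.

65553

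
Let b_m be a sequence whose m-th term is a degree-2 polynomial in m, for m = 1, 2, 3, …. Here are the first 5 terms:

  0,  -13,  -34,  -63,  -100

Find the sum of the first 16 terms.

1st diffs: -13, -21, -29, -37.
2nd diffs: -8, -8, -8 (constant).
So b_m = -4m^2 - m + 5.
Continuing: …, -145, -198, -259, -328, …, b_{16} = -1035.
Summing m = 1..16 (16 terms) gives -6040.

-6040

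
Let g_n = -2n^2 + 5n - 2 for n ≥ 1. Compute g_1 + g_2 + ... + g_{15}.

Over n = 1..15: Σn = 120, Σn² = 1240.
Total = (-2)·1240 + (5)·120 + (-2)·15 = -1910.

-1910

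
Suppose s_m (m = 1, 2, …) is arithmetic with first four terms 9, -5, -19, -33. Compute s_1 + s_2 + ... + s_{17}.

Common difference d = -14.
s_m = 9 + (m - 1)·(-14).
s_{17} = -215; S = 17·(9 + (-215))/2 = -1751.

-1751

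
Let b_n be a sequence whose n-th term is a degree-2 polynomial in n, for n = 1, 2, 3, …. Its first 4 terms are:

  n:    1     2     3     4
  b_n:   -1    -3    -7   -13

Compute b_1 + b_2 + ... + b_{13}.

-741

1st diffs: -2, -4, -6.
2nd diffs: -2, -2 (constant).
Newton forward-difference form: b_n = -1 + (-2)·C(n-1,1) + (-2)·C(n-1,2).
Continuing: …, -21, -31, -43, -57, …, b_{13} = -157.
Summing n = 1..13 (13 terms) gives -741.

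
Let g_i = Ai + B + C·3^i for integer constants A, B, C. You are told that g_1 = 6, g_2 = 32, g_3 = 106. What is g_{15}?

At i = 1, 2, 3: A + B + 3C = 6; 2A + B + 9C = 32; 3A + B + 27C = 106.
Subtracting the first from the second: A + 6C = 26.
Subtracting the second from the third: A + 18C = 74.
Solving: C = 4, A = 2, then B = -8.
Hence g_{15} = 2·15 + (-8) + 4·14348907 = 57395650.

57395650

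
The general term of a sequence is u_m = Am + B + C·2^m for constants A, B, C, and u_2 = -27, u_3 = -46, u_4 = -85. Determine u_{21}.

At m = 2, 3, 4: 2A + B + 4C = -27; 3A + B + 8C = -46; 4A + B + 16C = -85.
Subtracting the first from the second: A + 4C = -19.
Subtracting the second from the third: A + 8C = -39.
Solving: C = -5, A = 1, then B = -9.
So u_m = 1·m + (-9) + (-5)·2^m; at m=21 this is -10485748.

-10485748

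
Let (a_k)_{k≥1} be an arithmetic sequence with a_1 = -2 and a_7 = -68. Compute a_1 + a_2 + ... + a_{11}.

-627

Common difference d = (-68 - (-2)) / (7 - 1) = -11.
a_k = -2 + (k - 1)·(-11).
a_{11} = -112; S = 11·(-2 + (-112))/2 = -627.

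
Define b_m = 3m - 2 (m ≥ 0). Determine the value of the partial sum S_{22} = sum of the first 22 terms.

Over m = 0..21: Σm = 231.
Total = (3)·231 + (-2)·22 = 649.

649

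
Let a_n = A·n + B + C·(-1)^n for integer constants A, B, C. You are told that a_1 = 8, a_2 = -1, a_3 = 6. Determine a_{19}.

Plug in n = 1, 2, 3: A + B - C = 8; 2A + B + C = -1; 3A + B - C = 6.
Subtracting the first from the second: A + 2C = -9.
Subtracting the second from the third: A - 2C = 7.
Solving: C = -4, A = -1, then B = 5.
Hence a_{19} = -1·19 + 5 + (-4)·(-1) = -10.

-10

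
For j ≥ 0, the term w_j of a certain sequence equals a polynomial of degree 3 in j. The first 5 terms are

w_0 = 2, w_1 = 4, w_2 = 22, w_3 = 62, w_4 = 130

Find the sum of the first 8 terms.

1388

1st diffs: 2, 18, 40, 68.
2nd diffs: 16, 22, 28.
3rd diffs: 6, 6 (constant).
Newton forward-difference form: w_j = 2 + 2·C(j,1) + 16·C(j,2) + 6·C(j,3).
Continuing: 232, 374, 562.
Summing j = 0..7 (8 terms) gives 1388.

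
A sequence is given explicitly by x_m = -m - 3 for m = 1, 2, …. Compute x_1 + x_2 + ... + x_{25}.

Over m = 1..25: Σm = 325.
Total = (-1)·325 + (-3)·25 = -400.

-400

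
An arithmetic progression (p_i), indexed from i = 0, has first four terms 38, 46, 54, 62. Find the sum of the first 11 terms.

Common difference d = 8.
p_i = 38 + (i - 0)·8.
p_{10} = 118; S = 11·(38 + 118)/2 = 858.

858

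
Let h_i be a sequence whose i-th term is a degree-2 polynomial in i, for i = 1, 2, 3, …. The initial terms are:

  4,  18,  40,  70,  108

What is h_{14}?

1st diffs: 14, 22, 30, 38.
2nd diffs: 8, 8, 8 (constant).
Newton forward-difference form: h_i = 4 + 14·C(i-1,1) + 8·C(i-1,2).
At i = 14: i-1 = 13, so h_{14} = 4 + 182 + 624 = 810.

810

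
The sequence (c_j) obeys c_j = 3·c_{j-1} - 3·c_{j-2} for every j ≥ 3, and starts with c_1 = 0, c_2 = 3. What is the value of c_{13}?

c_3 = 9;  c_4 = 18;  c_5 = 27;  …;  c_{10} = -486;  c_{11} = -729;  c_{12} = -729;  c_{13} = 0.

0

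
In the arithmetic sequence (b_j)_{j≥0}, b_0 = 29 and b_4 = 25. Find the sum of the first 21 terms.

399

Common difference d = (25 - 29) / (4 - 0) = -1.
b_j = 29 + (j - 0)·(-1).
b_{20} = 9; S = 21·(29 + 9)/2 = 399.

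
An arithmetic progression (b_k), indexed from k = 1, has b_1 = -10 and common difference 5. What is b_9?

b_k = -10 + (k - 1)·5.
b_9 = -10 + 8·5 = 30.

30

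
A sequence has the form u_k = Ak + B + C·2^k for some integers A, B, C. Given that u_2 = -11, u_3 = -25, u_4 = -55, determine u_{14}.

-65507

At k = 2, 3, 4: 2A + B + 4C = -11; 3A + B + 8C = -25; 4A + B + 16C = -55.
Subtracting the first from the second: A + 4C = -14.
Subtracting the second from the third: A + 8C = -30.
Solving: C = -4, A = 2, then B = 1.
So u_k = 2·k + 1 + (-4)·2^k; at k=14 this is -65507.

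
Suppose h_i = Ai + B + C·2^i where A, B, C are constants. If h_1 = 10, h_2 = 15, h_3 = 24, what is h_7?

268

Plug in i = 1, 2, 3: A + B + 2C = 10; 2A + B + 4C = 15; 3A + B + 8C = 24.
Subtracting the first from the second: A + 2C = 5.
Subtracting the second from the third: A + 4C = 9.
Solving: C = 2, A = 1, then B = 5.
Hence h_7 = 1·7 + 5 + 2·128 = 268.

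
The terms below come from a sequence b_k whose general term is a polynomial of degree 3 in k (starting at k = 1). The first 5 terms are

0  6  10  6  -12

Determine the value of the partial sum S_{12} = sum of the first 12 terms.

1st diffs: 6, 4, -4, -18.
2nd diffs: -2, -8, -14.
3rd diffs: -6, -6 (constant).
So b_k = -k^3 + 5k^2 - 2k - 2.
Continuing: …, -50, -114, -210, -344, …, b_{12} = -1034.
Summing k = 1..12 (12 terms) gives -3014.

-3014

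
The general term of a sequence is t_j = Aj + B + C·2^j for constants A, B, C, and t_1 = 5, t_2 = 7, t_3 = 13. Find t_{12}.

8171

Plug in j = 1, 2, 3: A + B + 2C = 5; 2A + B + 4C = 7; 3A + B + 8C = 13.
Subtracting the first from the second: A + 2C = 2.
Subtracting the second from the third: A + 4C = 6.
Solving: C = 2, A = -2, then B = 3.
Hence t_{12} = -2·12 + 3 + 2·4096 = 8171.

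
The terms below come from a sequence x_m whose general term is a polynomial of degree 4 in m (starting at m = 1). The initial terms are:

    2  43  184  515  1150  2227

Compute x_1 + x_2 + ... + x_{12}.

1st diffs: 41, 141, 331, 635, 1077.
2nd diffs: 100, 190, 304, 442.
3rd diffs: 90, 114, 138.
4th diffs: 24, 24 (constant).
Newton forward-difference form: x_m = 2 + 41·C(m-1,1) + 100·C(m-1,2) + 90·C(m-1,3) + 24·C(m-1,4).
Continuing: …, 3908, 6379, 9850, 14555, …, x_{12} = 28723.
Summing m = 1..12 (12 terms) gives 88288.

88288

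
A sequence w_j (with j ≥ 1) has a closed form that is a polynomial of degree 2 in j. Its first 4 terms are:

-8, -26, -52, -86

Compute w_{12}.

1st diffs: -18, -26, -34.
2nd diffs: -8, -8 (constant).
Newton forward-difference form: w_j = -8 + (-18)·C(j-1,1) + (-8)·C(j-1,2).
At j = 12: j-1 = 11, so w_{12} = -8 - 198 - 440 = -646.

-646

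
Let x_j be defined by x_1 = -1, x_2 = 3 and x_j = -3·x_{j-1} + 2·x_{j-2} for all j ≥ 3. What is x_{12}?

1010295

Step forward from the initial values:
x_3 = -11  x_4 = 39  x_5 = -139  x_6 = 495  x_7 = -1763  x_8 = 6279  x_9 = -22363  x_{10} = 79647  x_{11} = -283667  x_{12} = 1010295.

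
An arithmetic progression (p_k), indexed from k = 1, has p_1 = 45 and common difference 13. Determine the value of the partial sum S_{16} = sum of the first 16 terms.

2280

p_k = 45 + (k - 1)·13.
p_{16} = 240; S = 16·(45 + 240)/2 = 2280.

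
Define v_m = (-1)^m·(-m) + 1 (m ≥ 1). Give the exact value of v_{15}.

(-1)^15 = -1; -m at m=15 is -15; so v_{15} = 16.

16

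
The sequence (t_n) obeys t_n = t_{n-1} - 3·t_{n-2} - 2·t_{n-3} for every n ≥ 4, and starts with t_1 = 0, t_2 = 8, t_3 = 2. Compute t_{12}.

t_4 = -22;  t_5 = -44;  t_6 = 18;  t_7 = 194;  t_8 = 228;  t_9 = -390;  t_{10} = -1462;  t_{11} = -748;  t_{12} = 4418.

4418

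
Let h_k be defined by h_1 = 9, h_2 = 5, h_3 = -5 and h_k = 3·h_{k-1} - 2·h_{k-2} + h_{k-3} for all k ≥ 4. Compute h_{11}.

-4870

h_4 = -16  h_5 = -33  h_6 = -72  h_7 = -166  h_8 = -387  h_9 = -901  h_{10} = -2095  h_{11} = -4870.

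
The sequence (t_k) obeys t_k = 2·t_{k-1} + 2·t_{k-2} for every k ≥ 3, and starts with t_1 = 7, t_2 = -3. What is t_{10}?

5200

Compute successive terms:
t_3 = 8; t_4 = 10; t_5 = 36; t_6 = 92; t_7 = 256; t_8 = 696; t_9 = 1904; t_{10} = 5200.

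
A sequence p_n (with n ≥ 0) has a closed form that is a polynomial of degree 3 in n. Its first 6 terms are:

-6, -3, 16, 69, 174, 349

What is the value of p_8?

1st diffs: 3, 19, 53, 105, 175.
2nd diffs: 16, 34, 52, 70.
3rd diffs: 18, 18, 18 (constant).
Newton forward-difference form: p_n = -6 + 3·C(n,1) + 16·C(n,2) + 18·C(n,3).
At n = 8: n = 8, so p_8 = -6 + 24 + 448 + 1008 = 1474.

1474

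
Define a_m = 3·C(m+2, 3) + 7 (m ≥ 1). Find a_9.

C(11, 3) = 165, so a_9 = 502.

502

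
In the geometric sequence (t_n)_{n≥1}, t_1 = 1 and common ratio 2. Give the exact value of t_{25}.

16777216

t_n = 1·2^(n-1).
t_{25} = 1·2^24 = 16777216.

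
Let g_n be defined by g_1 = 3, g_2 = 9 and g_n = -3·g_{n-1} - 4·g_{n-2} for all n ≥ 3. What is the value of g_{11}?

-6663

Applying the relation repeatedly:
g_3 = -39  g_4 = 81  g_5 = -87  g_6 = -63  g_7 = 537  g_8 = -1359  g_9 = 1929  g_{10} = -351  g_{11} = -6663.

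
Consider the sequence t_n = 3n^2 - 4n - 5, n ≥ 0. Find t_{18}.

t_{18} = 3·18^2 - 4·18 - 5 = 895.

895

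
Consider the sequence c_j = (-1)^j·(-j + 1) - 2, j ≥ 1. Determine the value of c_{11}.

(-1)^11 = -1; -j + 1 at j=11 is -10; so c_{11} = 8.

8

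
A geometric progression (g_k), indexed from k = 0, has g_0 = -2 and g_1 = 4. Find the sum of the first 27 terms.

-89478486

Common ratio r = -2.
g_k = (-2)·(-2)^(k-0).
S = (-2)·((-2)^27 - 1)/(-2 - 1) = (-2)·(-134217728 - 1)/(-3) = -89478486.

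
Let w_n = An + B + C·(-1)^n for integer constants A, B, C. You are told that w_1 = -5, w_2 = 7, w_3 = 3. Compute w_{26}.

Plug in n = 1, 2, 3: A + B - C = -5; 2A + B + C = 7; 3A + B - C = 3.
Subtracting the first from the second: A + 2C = 12.
Subtracting the second from the third: A - 2C = -4.
Solving: C = 4, A = 4, then B = -5.
Hence w_{26} = 4·26 + (-5) + 4·1 = 103.

103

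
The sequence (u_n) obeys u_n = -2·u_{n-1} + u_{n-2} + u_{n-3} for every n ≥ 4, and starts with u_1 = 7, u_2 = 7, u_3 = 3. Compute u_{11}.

Applying the relation repeatedly:
u_4 = 8  u_5 = -6  u_6 = 23  u_7 = -44  u_8 = 105  u_9 = -231  u_{10} = 523  u_{11} = -1172.

-1172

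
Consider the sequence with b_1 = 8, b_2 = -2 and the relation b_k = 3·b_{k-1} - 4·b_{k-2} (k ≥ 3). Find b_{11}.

-3974

Compute successive terms:
b_3 = -38; b_4 = -106; b_5 = -166; b_6 = -74; b_7 = 442; b_8 = 1622; b_9 = 3098; b_{10} = 2806; b_{11} = -3974.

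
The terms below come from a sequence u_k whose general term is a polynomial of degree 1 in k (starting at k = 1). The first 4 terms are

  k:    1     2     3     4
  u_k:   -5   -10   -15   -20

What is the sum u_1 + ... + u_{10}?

-275

1st diffs: -5, -5, -5 (constant).
So u_k = -5k.
Continuing: …, -25, -30, -35, -40, …, u_{10} = -50.
Summing k = 1..10 (10 terms) gives -275.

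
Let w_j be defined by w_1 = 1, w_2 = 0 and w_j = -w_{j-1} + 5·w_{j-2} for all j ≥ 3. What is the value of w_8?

Iterate the recurrence:
w_3 = 5;  w_4 = -5;  w_5 = 30;  w_6 = -55;  w_7 = 205;  w_8 = -480.

-480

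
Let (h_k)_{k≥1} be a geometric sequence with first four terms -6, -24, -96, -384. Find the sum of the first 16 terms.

Common ratio r = 4.
h_k = (-6)·4^(k-1).
S = (-6)·(4^16 - 1)/(4 - 1) = (-6)·(4294967296 - 1)/(3) = -8589934590.

-8589934590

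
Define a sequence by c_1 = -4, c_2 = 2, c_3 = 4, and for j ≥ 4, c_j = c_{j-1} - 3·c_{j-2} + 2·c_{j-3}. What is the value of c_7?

Step forward from the initial values:
c_4 = -10; c_5 = -18; c_6 = 20; c_7 = 54.

54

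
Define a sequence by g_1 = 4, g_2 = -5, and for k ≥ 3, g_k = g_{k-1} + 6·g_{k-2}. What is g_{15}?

2925487

g_3 = 19, g_4 = -11, g_5 = 103, …, g_{12} = 99325, g_{13} = 332791, g_{14} = 928741, g_{15} = 2925487.
(Characteristic roots are 3 and -2.)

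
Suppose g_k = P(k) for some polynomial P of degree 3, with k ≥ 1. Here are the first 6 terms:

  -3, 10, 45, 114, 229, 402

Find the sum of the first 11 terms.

1st diffs: 13, 35, 69, 115, 173.
2nd diffs: 22, 34, 46, 58.
3rd diffs: 12, 12, 12 (constant).
Newton forward-difference form: g_k = -3 + 13·C(k-1,1) + 22·C(k-1,2) + 12·C(k-1,3).
Continuing: …, 645, 970, 1389, 1914, …, g_{11} = 2557.
Summing k = 1..11 (11 terms) gives 8272.

8272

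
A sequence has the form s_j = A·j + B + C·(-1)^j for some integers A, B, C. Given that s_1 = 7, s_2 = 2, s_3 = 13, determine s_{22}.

62

Write the equations: A + B - C = 7; 2A + B + C = 2; 3A + B - C = 13.
Subtracting the first from the second: A + 2C = -5.
Subtracting the second from the third: A - 2C = 11.
Solving: C = -4, A = 3, then B = 0.
So s_j = 3·j + 0 + (-4)·(-1)^j; at j=22 this is 62.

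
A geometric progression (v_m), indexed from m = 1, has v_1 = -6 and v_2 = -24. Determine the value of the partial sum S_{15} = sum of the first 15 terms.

-2147483646

Common ratio r = 4.
v_m = (-6)·4^(m-1).
S = (-6)·(4^15 - 1)/(4 - 1) = (-6)·(1073741824 - 1)/(3) = -2147483646.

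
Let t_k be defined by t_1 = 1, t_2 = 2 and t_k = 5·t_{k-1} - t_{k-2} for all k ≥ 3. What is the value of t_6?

987

Applying the relation repeatedly:
t_3 = 9; t_4 = 43; t_5 = 206; t_6 = 987.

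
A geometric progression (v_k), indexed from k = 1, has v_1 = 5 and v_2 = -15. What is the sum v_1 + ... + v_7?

Common ratio r = -3.
v_k = 5·(-3)^(k-1).
S = 5·((-3)^7 - 1)/(-3 - 1) = 5·(-2187 - 1)/(-4) = 2735.

2735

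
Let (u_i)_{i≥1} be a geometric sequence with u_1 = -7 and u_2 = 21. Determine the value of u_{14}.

11160261

Common ratio r = -3.
u_i = (-7)·(-3)^(i-1).
u_{14} = (-7)·(-3)^13 = 11160261.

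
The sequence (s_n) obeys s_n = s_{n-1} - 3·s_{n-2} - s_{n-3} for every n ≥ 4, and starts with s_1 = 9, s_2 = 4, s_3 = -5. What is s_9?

Applying the relation repeatedly:
s_4 = -26  s_5 = -15  s_6 = 68  s_7 = 139  s_8 = -50  s_9 = -535.

-535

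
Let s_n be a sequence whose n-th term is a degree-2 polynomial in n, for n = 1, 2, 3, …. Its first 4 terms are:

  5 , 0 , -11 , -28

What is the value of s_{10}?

1st diffs: -5, -11, -17.
2nd diffs: -6, -6 (constant).
So s_n = -3n^2 + 4n + 4.
Evaluating at n = 10 gives s_{10} = -256.

-256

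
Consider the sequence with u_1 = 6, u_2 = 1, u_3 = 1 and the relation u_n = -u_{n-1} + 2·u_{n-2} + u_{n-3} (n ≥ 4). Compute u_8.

Compute successive terms:
u_4 = 7  u_5 = -4  u_6 = 19  u_7 = -20  u_8 = 54.

54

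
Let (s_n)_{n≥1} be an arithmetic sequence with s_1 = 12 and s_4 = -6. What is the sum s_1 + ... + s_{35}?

-3150

Common difference d = (-6 - 12) / (4 - 1) = -6.
s_n = 12 + (n - 1)·(-6).
s_{35} = -192; S = 35·(12 + (-192))/2 = -3150.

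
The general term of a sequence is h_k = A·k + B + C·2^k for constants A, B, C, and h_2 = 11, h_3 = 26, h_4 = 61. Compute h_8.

The three given values yield: 2A + B + 4C = 11; 3A + B + 8C = 26; 4A + B + 16C = 61.
Subtracting the first from the second: A + 4C = 15.
Subtracting the second from the third: A + 8C = 35.
Solving: C = 5, A = -5, then B = 1.
Hence h_8 = -5·8 + 1 + 5·256 = 1241.

1241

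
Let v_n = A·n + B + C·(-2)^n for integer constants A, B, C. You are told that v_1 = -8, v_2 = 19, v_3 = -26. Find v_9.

-2024

At n = 1, 2, 3: A + B - 2C = -8; 2A + B + 4C = 19; 3A + B - 8C = -26.
Subtracting the first from the second: A + 6C = 27.
Subtracting the second from the third: A - 12C = -45.
Solving: C = 4, A = 3, then B = -3.
Therefore v_9 = 27 + (-3) + 4·(-512) = -2024.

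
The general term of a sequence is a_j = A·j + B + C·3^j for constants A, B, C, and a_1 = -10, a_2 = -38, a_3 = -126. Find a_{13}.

Plug in j = 1, 2, 3: A + B + 3C = -10; 2A + B + 9C = -38; 3A + B + 27C = -126.
Subtracting the first from the second: A + 6C = -28.
Subtracting the second from the third: A + 18C = -88.
Solving: C = -5, A = 2, then B = 3.
Therefore a_{13} = 26 + 3 + (-5)·1594323 = -7971586.

-7971586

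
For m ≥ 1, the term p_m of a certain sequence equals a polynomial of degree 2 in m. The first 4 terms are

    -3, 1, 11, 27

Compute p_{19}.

1st diffs: 4, 10, 16.
2nd diffs: 6, 6 (constant).
So p_m = 3m^2 - 5m - 1.
Evaluating at m = 19 gives p_{19} = 987.

987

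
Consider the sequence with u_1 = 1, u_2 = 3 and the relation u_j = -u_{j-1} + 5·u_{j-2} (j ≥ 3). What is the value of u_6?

68

u_3 = 2; u_4 = 13; u_5 = -3; u_6 = 68.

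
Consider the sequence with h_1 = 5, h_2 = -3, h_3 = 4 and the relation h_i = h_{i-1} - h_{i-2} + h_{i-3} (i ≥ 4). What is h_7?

Iterate the recurrence:
h_4 = 12;  h_5 = 5;  h_6 = -3;  h_7 = 4.

4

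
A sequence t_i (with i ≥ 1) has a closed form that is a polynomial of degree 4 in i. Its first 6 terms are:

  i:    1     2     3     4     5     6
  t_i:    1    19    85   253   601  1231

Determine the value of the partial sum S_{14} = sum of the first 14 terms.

121226

1st diffs: 18, 66, 168, 348, 630.
2nd diffs: 48, 102, 180, 282.
3rd diffs: 54, 78, 102.
4th diffs: 24, 24 (constant).
Newton forward-difference form: t_i = 1 + 18·C(i-1,1) + 48·C(i-1,2) + 54·C(i-1,3) + 24·C(i-1,4).
Continuing: …, 2269, 3865, 6193, 9451, …, t_{14} = 36583.
Summing i = 1..14 (14 terms) gives 121226.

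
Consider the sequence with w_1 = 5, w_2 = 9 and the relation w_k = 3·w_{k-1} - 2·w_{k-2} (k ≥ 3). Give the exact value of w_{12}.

8193

w_3 = 17  w_4 = 33  w_5 = 65  w_6 = 129  w_7 = 257  w_8 = 513  w_9 = 1025  w_{10} = 2049  w_{11} = 4097  w_{12} = 8193.
(Characteristic roots are 2 and 1.)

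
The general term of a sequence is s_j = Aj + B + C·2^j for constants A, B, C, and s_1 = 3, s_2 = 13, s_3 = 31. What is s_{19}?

2097183

Plug in j = 1, 2, 3: A + B + 2C = 3; 2A + B + 4C = 13; 3A + B + 8C = 31.
Subtracting the first from the second: A + 2C = 10.
Subtracting the second from the third: A + 4C = 18.
Solving: C = 4, A = 2, then B = -7.
So s_j = 2·j + (-7) + 4·2^j; at j=19 this is 2097183.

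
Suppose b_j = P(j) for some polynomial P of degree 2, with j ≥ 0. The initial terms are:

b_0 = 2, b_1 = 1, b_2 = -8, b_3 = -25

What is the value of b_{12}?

-538

1st diffs: -1, -9, -17.
2nd diffs: -8, -8 (constant).
Newton forward-difference form: b_j = 2 + (-1)·C(j,1) + (-8)·C(j,2).
At j = 12: j = 12, so b_{12} = 2 - 12 - 528 = -538.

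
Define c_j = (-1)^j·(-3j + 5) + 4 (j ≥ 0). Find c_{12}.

(-1)^12 = 1; -3j + 5 at j=12 is -31; so c_{12} = -27.

-27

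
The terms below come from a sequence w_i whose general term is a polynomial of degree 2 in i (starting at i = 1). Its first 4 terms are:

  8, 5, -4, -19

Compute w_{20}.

1st diffs: -3, -9, -15.
2nd diffs: -6, -6 (constant).
Newton forward-difference form: w_i = 8 + (-3)·C(i-1,1) + (-6)·C(i-1,2).
At i = 20: i-1 = 19, so w_{20} = 8 - 57 - 1026 = -1075.

-1075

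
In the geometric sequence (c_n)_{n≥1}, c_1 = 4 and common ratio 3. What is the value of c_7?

c_n = 4·3^(n-1).
c_7 = 4·3^6 = 2916.

2916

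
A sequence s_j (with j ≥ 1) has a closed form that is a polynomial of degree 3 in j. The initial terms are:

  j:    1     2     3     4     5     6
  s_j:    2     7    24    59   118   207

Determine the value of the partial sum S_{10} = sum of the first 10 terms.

2945

1st diffs: 5, 17, 35, 59, 89.
2nd diffs: 12, 18, 24, 30.
3rd diffs: 6, 6, 6 (constant).
Newton forward-difference form: s_j = 2 + 5·C(j-1,1) + 12·C(j-1,2) + 6·C(j-1,3).
Continuing: 332, 499, 714, 983.
Summing j = 1..10 (10 terms) gives 2945.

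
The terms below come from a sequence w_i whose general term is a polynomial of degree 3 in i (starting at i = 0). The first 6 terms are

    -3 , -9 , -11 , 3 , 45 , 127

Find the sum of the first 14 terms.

1st diffs: -6, -2, 14, 42, 82.
2nd diffs: 4, 16, 28, 40.
3rd diffs: 12, 12, 12 (constant).
So w_i = 2i^3 - 4i^2 - 4i - 3.
Continuing: …, 261, 459, 733, 1095, …, w_{13} = 3663.
Summing i = 0..13 (14 terms) gives 12880.

12880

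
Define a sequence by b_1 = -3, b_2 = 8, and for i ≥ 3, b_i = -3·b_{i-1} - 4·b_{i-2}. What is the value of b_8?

-188

Applying the relation repeatedly:
b_3 = -12, b_4 = 4, b_5 = 36, b_6 = -124, b_7 = 228, b_8 = -188.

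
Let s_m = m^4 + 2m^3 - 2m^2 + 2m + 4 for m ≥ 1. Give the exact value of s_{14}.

s_{14} = 1·14^4 + 2·14^3 - 2·14^2 + 2·14 + 4 = 43544.

43544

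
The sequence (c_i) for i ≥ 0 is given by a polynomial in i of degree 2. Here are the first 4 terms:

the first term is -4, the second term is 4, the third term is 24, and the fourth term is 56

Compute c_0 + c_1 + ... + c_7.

864

1st diffs: 8, 20, 32.
2nd diffs: 12, 12 (constant).
Newton forward-difference form: c_i = -4 + 8·C(i,1) + 12·C(i,2).
Continuing: 100, 156, 224, 304.
Summing i = 0..7 (8 terms) gives 864.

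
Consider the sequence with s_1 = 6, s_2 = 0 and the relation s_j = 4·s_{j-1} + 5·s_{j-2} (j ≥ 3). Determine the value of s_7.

Step forward from the initial values:
s_3 = 30  s_4 = 120  s_5 = 630  s_6 = 3120  s_7 = 15630.
(Characteristic roots are 5 and -1.)

15630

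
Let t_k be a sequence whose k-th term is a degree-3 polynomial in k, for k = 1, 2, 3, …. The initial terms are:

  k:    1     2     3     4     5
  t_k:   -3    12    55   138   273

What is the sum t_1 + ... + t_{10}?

6525

1st diffs: 15, 43, 83, 135.
2nd diffs: 28, 40, 52.
3rd diffs: 12, 12 (constant).
So t_k = 2k^3 + 2k^2 - 5k - 2.
Continuing: …, 472, 747, 1110, 1573, …, t_{10} = 2148.
Summing k = 1..10 (10 terms) gives 6525.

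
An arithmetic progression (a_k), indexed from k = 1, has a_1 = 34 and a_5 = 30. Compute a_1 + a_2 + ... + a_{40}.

Common difference d = (30 - 34) / (5 - 1) = -1.
a_k = 34 + (k - 1)·(-1).
a_{40} = -5; S = 40·(34 + (-5))/2 = 580.

580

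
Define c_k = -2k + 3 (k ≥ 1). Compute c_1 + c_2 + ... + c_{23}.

-483

Over k = 1..23: Σk = 276.
Total = (-2)·276 + (3)·23 = -483.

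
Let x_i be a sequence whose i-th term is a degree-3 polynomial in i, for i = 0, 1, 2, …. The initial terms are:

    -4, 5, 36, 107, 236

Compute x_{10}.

3236

1st diffs: 9, 31, 71, 129.
2nd diffs: 22, 40, 58.
3rd diffs: 18, 18 (constant).
Newton forward-difference form: x_i = -4 + 9·C(i,1) + 22·C(i,2) + 18·C(i,3).
At i = 10: i = 10, so x_{10} = -4 + 90 + 990 + 2160 = 3236.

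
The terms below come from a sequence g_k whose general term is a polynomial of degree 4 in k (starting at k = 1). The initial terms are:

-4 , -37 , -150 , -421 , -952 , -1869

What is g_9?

-8556

1st diffs: -33, -113, -271, -531, -917.
2nd diffs: -80, -158, -260, -386.
3rd diffs: -78, -102, -126.
4th diffs: -24, -24 (constant).
So g_k = -k^4 - 3k^3 + 3k^2 - 6k + 3.
Evaluating at k = 9 gives g_9 = -8556.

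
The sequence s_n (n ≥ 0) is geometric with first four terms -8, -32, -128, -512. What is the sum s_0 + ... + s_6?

Common ratio r = 4.
s_n = (-8)·4^(n-0).
S = (-8)·(4^7 - 1)/(4 - 1) = (-8)·(16384 - 1)/(3) = -43688.

-43688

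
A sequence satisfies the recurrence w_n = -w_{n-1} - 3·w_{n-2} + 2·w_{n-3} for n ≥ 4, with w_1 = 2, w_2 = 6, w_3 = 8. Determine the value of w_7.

-146

Step forward from the initial values:
w_4 = -22, w_5 = 10, w_6 = 72, w_7 = -146.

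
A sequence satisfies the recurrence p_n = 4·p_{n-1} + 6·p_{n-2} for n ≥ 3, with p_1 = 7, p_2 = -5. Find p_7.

Compute successive terms:
p_3 = 22  p_4 = 58  p_5 = 364  p_6 = 1804  p_7 = 9400.

9400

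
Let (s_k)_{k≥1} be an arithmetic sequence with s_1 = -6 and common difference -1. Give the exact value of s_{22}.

-27

s_k = -6 + (k - 1)·(-1).
s_{22} = -6 + 21·(-1) = -27.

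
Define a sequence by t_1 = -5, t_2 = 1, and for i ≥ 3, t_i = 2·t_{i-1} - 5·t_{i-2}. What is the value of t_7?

Iterate the recurrence:
t_3 = 27;  t_4 = 49;  t_5 = -37;  t_6 = -319;  t_7 = -453.

-453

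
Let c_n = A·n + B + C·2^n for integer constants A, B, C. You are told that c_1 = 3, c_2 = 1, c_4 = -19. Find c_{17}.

-262105

Plug in n = 1, 2, 4: A + B + 2C = 3; 2A + B + 4C = 1; 4A + B + 16C = -19.
Subtracting the first from the second: A + 2C = -2.
Subtracting the second from the third: 2A + 12C = -20.
Solving: C = -2, A = 2, then B = 5.
Hence c_{17} = 2·17 + 5 + (-2)·131072 = -262105.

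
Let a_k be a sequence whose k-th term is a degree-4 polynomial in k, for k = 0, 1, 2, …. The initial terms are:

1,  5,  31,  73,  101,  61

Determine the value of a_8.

-1367

1st diffs: 4, 26, 42, 28, -40.
2nd diffs: 22, 16, -14, -68.
3rd diffs: -6, -30, -54.
4th diffs: -24, -24 (constant).
Newton forward-difference form: a_k = 1 + 4·C(k,1) + 22·C(k,2) + (-6)·C(k,3) + (-24)·C(k,4).
At k = 8: k = 8, so a_8 = 1 + 32 + 616 - 336 - 1680 = -1367.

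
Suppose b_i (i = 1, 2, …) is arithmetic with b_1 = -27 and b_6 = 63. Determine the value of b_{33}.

549

Common difference d = (63 - (-27)) / (6 - 1) = 18.
b_i = -27 + (i - 1)·18.
b_{33} = -27 + 32·18 = 549.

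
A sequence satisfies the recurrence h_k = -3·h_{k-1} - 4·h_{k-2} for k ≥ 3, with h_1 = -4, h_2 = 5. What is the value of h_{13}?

Applying the relation repeatedly:
h_3 = 1  h_4 = -23  h_5 = 65  …  h_{10} = 1913  h_{11} = -1775  h_{12} = -2327  h_{13} = 14081.

14081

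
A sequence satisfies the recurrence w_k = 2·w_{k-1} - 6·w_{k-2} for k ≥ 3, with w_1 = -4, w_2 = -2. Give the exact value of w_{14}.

403072

Applying the relation repeatedly:
w_3 = 20; w_4 = 52; w_5 = -16; …; w_{11} = -21184; w_{12} = -74432; w_{13} = -21760; w_{14} = 403072.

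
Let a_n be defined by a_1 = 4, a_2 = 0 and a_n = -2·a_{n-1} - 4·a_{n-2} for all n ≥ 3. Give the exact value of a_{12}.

-8192

Compute successive terms:
a_3 = -16, a_4 = 32, a_5 = 0, a_6 = -128, a_7 = 256, a_8 = 0, a_9 = -1024, a_{10} = 2048, a_{11} = 0, a_{12} = -8192.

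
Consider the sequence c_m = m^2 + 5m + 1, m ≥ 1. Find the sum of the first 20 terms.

Over m = 1..20: Σm = 210, Σm² = 2870.
Total = (1)·2870 + (5)·210 + (1)·20 = 3940.

3940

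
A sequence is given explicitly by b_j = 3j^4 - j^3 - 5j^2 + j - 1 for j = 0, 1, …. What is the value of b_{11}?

b_{11} = 3·11^4 - 1·11^3 - 5·11^2 + 1·11 - 1 = 41997.

41997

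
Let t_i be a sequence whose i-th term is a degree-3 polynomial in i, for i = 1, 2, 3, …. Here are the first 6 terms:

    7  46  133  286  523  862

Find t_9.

1st diffs: 39, 87, 153, 237, 339.
2nd diffs: 48, 66, 84, 102.
3rd diffs: 18, 18, 18 (constant).
So t_i = 3i^3 + 6i^2 - 2.
Evaluating at i = 9 gives t_9 = 2671.

2671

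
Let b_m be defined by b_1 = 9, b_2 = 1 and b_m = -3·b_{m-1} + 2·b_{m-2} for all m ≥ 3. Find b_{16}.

Iterate the recurrence:
b_3 = 15;  b_4 = -43;  b_5 = 159;  …;  b_{13} = 4095711;  b_{14} = -14587091;  b_{15} = 51952695;  b_{16} = -185032267.

-185032267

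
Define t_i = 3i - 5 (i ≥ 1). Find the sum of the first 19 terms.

Over i = 1..19: Σi = 190.
Total = (3)·190 + (-5)·19 = 475.

475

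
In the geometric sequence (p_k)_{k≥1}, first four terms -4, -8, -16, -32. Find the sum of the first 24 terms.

Common ratio r = 2.
p_k = (-4)·2^(k-1).
S = (-4)·(2^24 - 1)/(2 - 1) = (-4)·(16777216 - 1)/(1) = -67108860.

-67108860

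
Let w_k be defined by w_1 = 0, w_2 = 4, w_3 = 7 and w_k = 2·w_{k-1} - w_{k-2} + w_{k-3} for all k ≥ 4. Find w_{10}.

Iterate the recurrence:
w_4 = 10;  w_5 = 17;  w_6 = 31;  w_7 = 55;  w_8 = 96;  w_9 = 168;  w_{10} = 295.

295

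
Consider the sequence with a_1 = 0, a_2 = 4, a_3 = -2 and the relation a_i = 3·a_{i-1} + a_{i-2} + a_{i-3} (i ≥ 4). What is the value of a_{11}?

a_4 = -2;  a_5 = -4;  a_6 = -16;  a_7 = -54;  a_8 = -182;  a_9 = -616;  a_{10} = -2084;  a_{11} = -7050.

-7050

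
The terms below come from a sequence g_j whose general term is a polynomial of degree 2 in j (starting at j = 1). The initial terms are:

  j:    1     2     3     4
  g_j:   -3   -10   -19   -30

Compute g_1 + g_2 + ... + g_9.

-447

1st diffs: -7, -9, -11.
2nd diffs: -2, -2 (constant).
So g_j = -j^2 - 4j + 2.
Continuing: …, -43, -58, -75, -94, …, g_9 = -115.
Summing j = 1..9 (9 terms) gives -447.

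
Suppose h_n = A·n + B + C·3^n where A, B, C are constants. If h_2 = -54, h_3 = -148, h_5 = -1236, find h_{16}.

-215233670

The three given values yield: 2A + B + 9C = -54; 3A + B + 27C = -148; 5A + B + 243C = -1236.
Subtracting the first from the second: A + 18C = -94.
Subtracting the second from the third: 2A + 216C = -1088.
Solving: C = -5, A = -4, then B = -1.
Hence h_{16} = -4·16 + (-1) + (-5)·43046721 = -215233670.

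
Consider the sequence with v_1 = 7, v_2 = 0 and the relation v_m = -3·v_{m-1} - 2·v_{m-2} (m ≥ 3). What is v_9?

-1778

Applying the relation repeatedly:
v_3 = -14  v_4 = 42  v_5 = -98  v_6 = 210  v_7 = -434  v_8 = 882  v_9 = -1778.
(Characteristic roots are -1 and -2.)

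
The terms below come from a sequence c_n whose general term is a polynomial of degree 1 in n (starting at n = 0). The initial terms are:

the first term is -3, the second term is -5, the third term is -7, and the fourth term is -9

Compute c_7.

1st diffs: -2, -2, -2 (constant).
So c_n = -2n - 3.
Evaluating at n = 7 gives c_7 = -17.

-17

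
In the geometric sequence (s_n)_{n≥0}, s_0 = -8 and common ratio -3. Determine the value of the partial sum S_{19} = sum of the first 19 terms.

-2324522936

s_n = (-8)·(-3)^(n-0).
S = (-8)·((-3)^19 - 1)/(-3 - 1) = (-8)·(-1162261467 - 1)/(-4) = -2324522936.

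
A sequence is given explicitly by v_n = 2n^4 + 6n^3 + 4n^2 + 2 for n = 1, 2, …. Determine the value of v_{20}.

369602

v_{20} = 2·20^4 + 6·20^3 + 4·20^2 + 2 = 369602.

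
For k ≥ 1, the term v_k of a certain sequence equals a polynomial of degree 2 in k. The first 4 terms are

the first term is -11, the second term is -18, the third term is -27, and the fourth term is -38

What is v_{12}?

1st diffs: -7, -9, -11.
2nd diffs: -2, -2 (constant).
Newton forward-difference form: v_k = -11 + (-7)·C(k-1,1) + (-2)·C(k-1,2).
At k = 12: k-1 = 11, so v_{12} = -11 - 77 - 110 = -198.

-198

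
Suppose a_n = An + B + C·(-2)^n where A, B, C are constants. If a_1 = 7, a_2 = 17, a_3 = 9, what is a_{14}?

Write the equations: A + B - 2C = 7; 2A + B + 4C = 17; 3A + B - 8C = 9.
Subtracting the first from the second: A + 6C = 10.
Subtracting the second from the third: A - 12C = -8.
Solving: C = 1, A = 4, then B = 5.
Hence a_{14} = 4·14 + 5 + 1·16384 = 16445.

16445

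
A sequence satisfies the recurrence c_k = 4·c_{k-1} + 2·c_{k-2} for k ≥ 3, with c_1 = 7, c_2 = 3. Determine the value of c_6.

2188

Compute successive terms:
c_3 = 26  c_4 = 110  c_5 = 492  c_6 = 2188.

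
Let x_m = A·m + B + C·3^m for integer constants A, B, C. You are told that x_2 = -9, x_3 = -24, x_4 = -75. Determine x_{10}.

-59025

At m = 2, 3, 4: 2A + B + 9C = -9; 3A + B + 27C = -24; 4A + B + 81C = -75.
Subtracting the first from the second: A + 18C = -15.
Subtracting the second from the third: A + 54C = -51.
Solving: C = -1, A = 3, then B = -6.
So x_m = 3·m + (-6) + (-1)·3^m; at m=10 this is -59025.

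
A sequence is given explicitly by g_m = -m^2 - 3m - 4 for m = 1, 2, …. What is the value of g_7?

g_7 = -1·7^2 - 3·7 - 4 = -74.

-74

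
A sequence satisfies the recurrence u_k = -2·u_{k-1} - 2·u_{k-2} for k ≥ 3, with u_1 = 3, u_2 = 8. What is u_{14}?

Applying the relation repeatedly:
u_3 = -22, u_4 = 28, u_5 = -12, …, u_{11} = -352, u_{12} = 448, u_{13} = -192, u_{14} = -512.

-512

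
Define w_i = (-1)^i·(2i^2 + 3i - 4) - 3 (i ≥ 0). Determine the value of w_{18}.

695

(-1)^18 = 1; 2i^2 + 3i - 4 at i=18 is 698; so w_{18} = 695.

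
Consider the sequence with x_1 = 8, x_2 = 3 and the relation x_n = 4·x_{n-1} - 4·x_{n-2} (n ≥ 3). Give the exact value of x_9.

-11264

x_3 = -20  x_4 = -92  x_5 = -288  x_6 = -784  x_7 = -1984  x_8 = -4800  x_9 = -11264.
(Characteristic roots are 2 and 2.)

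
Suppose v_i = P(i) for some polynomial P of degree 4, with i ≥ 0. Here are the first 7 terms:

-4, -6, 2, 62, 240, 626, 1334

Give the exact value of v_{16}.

68364

1st diffs: -2, 8, 60, 178, 386, 708.
2nd diffs: 10, 52, 118, 208, 322.
3rd diffs: 42, 66, 90, 114.
4th diffs: 24, 24, 24 (constant).
Newton forward-difference form: v_i = -4 + (-2)·C(i,1) + 10·C(i,2) + 42·C(i,3) + 24·C(i,4).
At i = 16: i = 16, so v_{16} = -4 - 32 + 1200 + 23520 + 43680 = 68364.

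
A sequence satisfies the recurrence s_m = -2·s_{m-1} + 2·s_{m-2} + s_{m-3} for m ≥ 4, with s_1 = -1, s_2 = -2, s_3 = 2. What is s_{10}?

-2585

s_4 = -9, s_5 = 20, s_6 = -56, s_7 = 143, s_8 = -378, s_9 = 986, s_{10} = -2585.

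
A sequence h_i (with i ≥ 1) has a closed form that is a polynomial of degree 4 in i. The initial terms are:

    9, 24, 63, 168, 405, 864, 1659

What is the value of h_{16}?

1st diffs: 15, 39, 105, 237, 459, 795.
2nd diffs: 24, 66, 132, 222, 336.
3rd diffs: 42, 66, 90, 114.
4th diffs: 24, 24, 24 (constant).
Newton forward-difference form: h_i = 9 + 15·C(i-1,1) + 24·C(i-1,2) + 42·C(i-1,3) + 24·C(i-1,4).
At i = 16: i-1 = 15, so h_{16} = 9 + 225 + 2520 + 19110 + 32760 = 54624.

54624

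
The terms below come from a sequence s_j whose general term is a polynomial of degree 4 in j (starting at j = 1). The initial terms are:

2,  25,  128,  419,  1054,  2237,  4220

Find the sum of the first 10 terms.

1st diffs: 23, 103, 291, 635, 1183, 1983.
2nd diffs: 80, 188, 344, 548, 800.
3rd diffs: 108, 156, 204, 252.
4th diffs: 48, 48, 48 (constant).
Newton forward-difference form: s_j = 2 + 23·C(j-1,1) + 80·C(j-1,2) + 108·C(j-1,3) + 48·C(j-1,4).
Continuing: 7303, 11834, 18209.
Summing j = 1..10 (10 terms) gives 45431.

45431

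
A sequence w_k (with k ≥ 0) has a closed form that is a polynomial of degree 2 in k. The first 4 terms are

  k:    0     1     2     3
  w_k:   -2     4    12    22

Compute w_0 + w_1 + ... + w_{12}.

1014

1st diffs: 6, 8, 10.
2nd diffs: 2, 2 (constant).
Newton forward-difference form: w_k = -2 + 6·C(k,1) + 2·C(k,2).
Continuing: …, 34, 48, 64, 82, …, w_{12} = 202.
Summing k = 0..12 (13 terms) gives 1014.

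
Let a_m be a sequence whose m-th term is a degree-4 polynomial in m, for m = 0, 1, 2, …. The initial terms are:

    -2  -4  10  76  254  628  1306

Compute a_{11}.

1st diffs: -2, 14, 66, 178, 374, 678.
2nd diffs: 16, 52, 112, 196, 304.
3rd diffs: 36, 60, 84, 108.
4th diffs: 24, 24, 24 (constant).
So a_m = m^4 + m^2 - 4m - 2.
Evaluating at m = 11 gives a_{11} = 14716.

14716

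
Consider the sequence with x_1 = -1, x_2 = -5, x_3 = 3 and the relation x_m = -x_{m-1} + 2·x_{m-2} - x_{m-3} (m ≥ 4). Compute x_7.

108

Applying the relation repeatedly:
x_4 = -12, x_5 = 23, x_6 = -50, x_7 = 108.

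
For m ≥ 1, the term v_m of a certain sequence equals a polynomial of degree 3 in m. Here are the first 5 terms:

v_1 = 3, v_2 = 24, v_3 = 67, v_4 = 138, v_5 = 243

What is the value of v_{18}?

1st diffs: 21, 43, 71, 105.
2nd diffs: 22, 28, 34.
3rd diffs: 6, 6 (constant).
Newton forward-difference form: v_m = 3 + 21·C(m-1,1) + 22·C(m-1,2) + 6·C(m-1,3).
At m = 18: m-1 = 17, so v_{18} = 3 + 357 + 2992 + 4080 = 7432.

7432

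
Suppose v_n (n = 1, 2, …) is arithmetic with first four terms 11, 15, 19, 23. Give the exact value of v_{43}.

179

Common difference d = 4.
v_n = 11 + (n - 1)·4.
v_{43} = 11 + 42·4 = 179.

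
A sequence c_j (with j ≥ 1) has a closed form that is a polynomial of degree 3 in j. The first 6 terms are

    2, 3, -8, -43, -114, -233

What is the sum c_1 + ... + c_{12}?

1st diffs: 1, -11, -35, -71, -119.
2nd diffs: -12, -24, -36, -48.
3rd diffs: -12, -12, -12 (constant).
Newton forward-difference form: c_j = 2 + 1·C(j-1,1) + (-12)·C(j-1,2) + (-12)·C(j-1,3).
Continuing: …, -412, -663, -998, -1429, …, c_{12} = -2627.
Summing j = 1..12 (12 terms) gives -8490.

-8490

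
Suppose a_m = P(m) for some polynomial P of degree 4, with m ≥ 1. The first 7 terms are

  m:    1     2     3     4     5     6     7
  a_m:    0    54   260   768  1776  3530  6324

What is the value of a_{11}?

1st diffs: 54, 206, 508, 1008, 1754, 2794.
2nd diffs: 152, 302, 500, 746, 1040.
3rd diffs: 150, 198, 246, 294.
4th diffs: 48, 48, 48 (constant).
So a_m = 2m^4 + 5m^3 - 4m^2 + m - 4.
Evaluating at m = 11 gives a_{11} = 35460.

35460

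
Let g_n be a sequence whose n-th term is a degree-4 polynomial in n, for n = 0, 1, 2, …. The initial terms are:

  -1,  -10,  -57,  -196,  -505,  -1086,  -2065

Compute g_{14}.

1st diffs: -9, -47, -139, -309, -581, -979.
2nd diffs: -38, -92, -170, -272, -398.
3rd diffs: -54, -78, -102, -126.
4th diffs: -24, -24, -24 (constant).
Newton forward-difference form: g_n = -1 + (-9)·C(n,1) + (-38)·C(n,2) + (-54)·C(n,3) + (-24)·C(n,4).
At n = 14: n = 14, so g_{14} = -1 - 126 - 3458 - 19656 - 24024 = -47265.

-47265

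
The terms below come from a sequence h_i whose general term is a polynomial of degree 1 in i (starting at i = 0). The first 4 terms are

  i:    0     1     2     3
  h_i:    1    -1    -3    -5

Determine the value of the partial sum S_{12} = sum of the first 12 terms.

-120

1st diffs: -2, -2, -2 (constant).
So h_i = -2i + 1.
Continuing: …, -7, -9, -11, -13, …, h_{11} = -21.
Summing i = 0..11 (12 terms) gives -120.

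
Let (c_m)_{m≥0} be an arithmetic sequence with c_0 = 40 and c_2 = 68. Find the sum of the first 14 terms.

Common difference d = (68 - 40) / (2 - 0) = 14.
c_m = 40 + (m - 0)·14.
c_{13} = 222; S = 14·(40 + 222)/2 = 1834.

1834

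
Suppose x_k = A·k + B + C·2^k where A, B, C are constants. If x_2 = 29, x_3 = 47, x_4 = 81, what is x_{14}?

65573

Write the equations: 2A + B + 4C = 29; 3A + B + 8C = 47; 4A + B + 16C = 81.
Subtracting the first from the second: A + 4C = 18.
Subtracting the second from the third: A + 8C = 34.
Solving: C = 4, A = 2, then B = 9.
Therefore x_{14} = 28 + 9 + 4·16384 = 65573.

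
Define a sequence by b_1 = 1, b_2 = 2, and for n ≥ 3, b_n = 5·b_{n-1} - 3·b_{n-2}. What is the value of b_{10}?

182657

Applying the relation repeatedly:
b_3 = 7, b_4 = 29, b_5 = 124, b_6 = 533, b_7 = 2293, b_8 = 9866, b_9 = 42451, b_{10} = 182657.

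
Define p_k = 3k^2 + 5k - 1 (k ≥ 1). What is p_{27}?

2321

p_{27} = 3·27^2 + 5·27 - 1 = 2321.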